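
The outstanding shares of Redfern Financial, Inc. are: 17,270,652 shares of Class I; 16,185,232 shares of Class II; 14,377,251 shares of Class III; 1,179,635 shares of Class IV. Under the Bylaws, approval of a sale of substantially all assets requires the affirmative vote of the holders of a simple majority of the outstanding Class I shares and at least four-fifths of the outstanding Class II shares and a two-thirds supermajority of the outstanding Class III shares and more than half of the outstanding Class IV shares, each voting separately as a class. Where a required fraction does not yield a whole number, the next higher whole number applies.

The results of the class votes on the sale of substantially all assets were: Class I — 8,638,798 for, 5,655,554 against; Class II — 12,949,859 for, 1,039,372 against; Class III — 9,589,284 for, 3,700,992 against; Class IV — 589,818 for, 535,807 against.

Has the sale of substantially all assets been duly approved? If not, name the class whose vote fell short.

Approved — every class gave the required vote.

Class I: a majority of 17270652 is 8635327; 8,635,327 required, 8,638,798 in favor — approved.
Class II: 4/5 of 16185232 = 12948185.60, rounded up to 12948186; 12,948,186 required, 12,949,859 in favor — approved.
Class III: 2/3 of 14377251 = 9584834; 9,584,834 required, 9,589,284 in favor — approved.
Class IV: a majority of 1179635 is 589818; 589,818 required, 589,818 in favor — approved.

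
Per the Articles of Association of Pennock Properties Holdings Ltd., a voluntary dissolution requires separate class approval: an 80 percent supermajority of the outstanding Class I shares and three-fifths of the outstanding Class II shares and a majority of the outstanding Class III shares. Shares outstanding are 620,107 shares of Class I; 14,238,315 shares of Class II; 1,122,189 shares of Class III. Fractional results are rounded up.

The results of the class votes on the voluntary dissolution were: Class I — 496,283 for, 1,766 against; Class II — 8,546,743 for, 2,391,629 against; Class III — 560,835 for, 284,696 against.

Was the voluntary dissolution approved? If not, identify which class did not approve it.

Class I: 4/5 of 620107 = 496085.60, rounded up to 496086; 496,086 required, 496,283 in favor — approved.
Class II: 3/5 of 14238315 = 8542989; 8,542,989 required, 8,546,743 in favor — approved.
Class III: a majority of 1122189 is 561095; 561,095 required, 560,835 in favor — not approved.

Not approved — the Class III shares did not give the required vote.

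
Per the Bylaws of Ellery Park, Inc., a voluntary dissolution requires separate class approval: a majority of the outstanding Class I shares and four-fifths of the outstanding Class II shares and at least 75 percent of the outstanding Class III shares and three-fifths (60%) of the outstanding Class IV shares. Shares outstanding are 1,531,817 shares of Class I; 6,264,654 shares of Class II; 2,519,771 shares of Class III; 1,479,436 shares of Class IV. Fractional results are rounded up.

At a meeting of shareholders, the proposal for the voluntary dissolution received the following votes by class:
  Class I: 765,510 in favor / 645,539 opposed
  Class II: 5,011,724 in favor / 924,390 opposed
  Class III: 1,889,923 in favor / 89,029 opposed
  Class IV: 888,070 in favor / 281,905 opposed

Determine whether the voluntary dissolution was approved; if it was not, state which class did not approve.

Class I: a majority of 1531817 is 765909; 765,909 required, 765,510 in favor — not approved.
Class II: 4/5 of 6264654 = 5011723.20, rounded up to 5011724; 5,011,724 required, 5,011,724 in favor — approved.
Class III: 3/4 of 2519771 = 1889828.25, rounded up to 1889829; 1,889,829 required, 1,889,923 in favor — approved.
Class IV: 3/5 of 1479436 = 887661.60, rounded up to 887662; 887,662 required, 888,070 in favor — approved.

Not approved — the Class I shares did not give the required vote.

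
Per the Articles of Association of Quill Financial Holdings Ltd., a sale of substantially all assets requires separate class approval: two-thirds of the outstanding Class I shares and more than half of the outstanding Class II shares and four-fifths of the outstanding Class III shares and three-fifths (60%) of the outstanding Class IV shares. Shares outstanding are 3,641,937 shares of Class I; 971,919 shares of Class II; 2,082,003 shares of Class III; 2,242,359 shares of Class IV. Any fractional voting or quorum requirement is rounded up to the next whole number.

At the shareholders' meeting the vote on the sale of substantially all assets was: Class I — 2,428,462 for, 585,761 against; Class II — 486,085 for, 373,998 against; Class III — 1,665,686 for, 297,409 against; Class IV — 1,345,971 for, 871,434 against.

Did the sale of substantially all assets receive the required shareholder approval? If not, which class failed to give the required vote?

Approved — every class gave the required vote.

Class I: 2/3 of 3641937 = 2427958; 2,427,958 required, 2,428,462 in favor — approved.
Class II: a majority of 971919 is 485960; 485,960 required, 486,085 in favor — approved.
Class III: 4/5 of 2082003 = 1665602.40, rounded up to 1665603; 1,665,603 required, 1,665,686 in favor — approved.
Class IV: 3/5 of 2242359 = 1345415.40, rounded up to 1345416; 1,345,416 required, 1,345,971 in favor — approved.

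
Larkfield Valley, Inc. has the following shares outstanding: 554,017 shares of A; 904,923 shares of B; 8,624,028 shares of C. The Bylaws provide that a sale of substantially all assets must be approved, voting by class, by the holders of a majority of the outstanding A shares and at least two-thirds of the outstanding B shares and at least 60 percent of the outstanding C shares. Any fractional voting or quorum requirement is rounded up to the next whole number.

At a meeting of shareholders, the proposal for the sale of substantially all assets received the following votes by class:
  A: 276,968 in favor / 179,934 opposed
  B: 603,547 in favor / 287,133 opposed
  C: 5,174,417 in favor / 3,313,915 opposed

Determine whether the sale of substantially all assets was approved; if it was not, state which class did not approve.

Not approved — the A shares did not give the required vote.

A: a majority of 554017 is 277009; 277,009 required, 276,968 in favor — not approved.
B: 2/3 of 904923 = 603282; 603,282 required, 603,547 in favor — approved.
C: 3/5 of 8624028 = 5174416.80, rounded up to 5174417; 5,174,417 required, 5,174,417 in favor — approved.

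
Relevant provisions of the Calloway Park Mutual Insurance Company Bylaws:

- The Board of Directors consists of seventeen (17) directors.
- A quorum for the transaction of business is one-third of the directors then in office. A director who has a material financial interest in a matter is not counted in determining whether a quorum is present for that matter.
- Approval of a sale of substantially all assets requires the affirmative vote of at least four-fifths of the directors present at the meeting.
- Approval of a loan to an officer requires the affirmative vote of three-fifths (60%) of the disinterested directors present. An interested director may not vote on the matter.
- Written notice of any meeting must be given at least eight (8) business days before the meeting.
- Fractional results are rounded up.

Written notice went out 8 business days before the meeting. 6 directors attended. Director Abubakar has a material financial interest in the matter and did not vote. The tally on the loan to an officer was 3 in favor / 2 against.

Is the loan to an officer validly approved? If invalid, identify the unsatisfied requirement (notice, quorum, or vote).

Notice: 8 business days given; 8 required (8 ≥ 8). Satisfied.
Quorum: 6 present, but the 1 interested director does not count, leaving 5. Quorum is 6. Not satisfied.
Vote: the loan to an officer requires three-fifths of the disinterested directors present (6 − 1 = 5). 3/5 of 5 = 3, so 3 affirmative votes are needed; 3 voted in favor. Satisfied. (Moot — without a quorum no business can be validly transacted.)

Invalid — quorum requirement not satisfied.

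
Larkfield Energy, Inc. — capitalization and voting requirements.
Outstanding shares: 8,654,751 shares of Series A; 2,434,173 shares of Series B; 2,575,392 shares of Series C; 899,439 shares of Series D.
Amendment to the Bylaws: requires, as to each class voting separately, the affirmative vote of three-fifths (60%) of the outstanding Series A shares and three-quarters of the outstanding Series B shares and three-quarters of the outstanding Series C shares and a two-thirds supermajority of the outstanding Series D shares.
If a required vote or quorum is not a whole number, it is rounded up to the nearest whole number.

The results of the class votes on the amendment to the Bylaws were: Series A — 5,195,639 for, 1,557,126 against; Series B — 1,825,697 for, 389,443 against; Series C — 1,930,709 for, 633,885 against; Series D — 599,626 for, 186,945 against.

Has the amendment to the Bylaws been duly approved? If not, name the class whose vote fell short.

Series A: 3/5 of 8654751 = 5192850.60, rounded up to 5192851; 5,192,851 required, 5,195,639 in favor — approved.
Series B: 3/4 of 2434173 = 1825629.75, rounded up to 1825630; 1,825,630 required, 1,825,697 in favor — approved.
Series C: 3/4 of 2575392 = 1931544; 1,931,544 required, 1,930,709 in favor — not approved.
Series D: 2/3 of 899439 = 599626; 599,626 required, 599,626 in favor — approved.

Not approved — the Series C shares did not give the required vote.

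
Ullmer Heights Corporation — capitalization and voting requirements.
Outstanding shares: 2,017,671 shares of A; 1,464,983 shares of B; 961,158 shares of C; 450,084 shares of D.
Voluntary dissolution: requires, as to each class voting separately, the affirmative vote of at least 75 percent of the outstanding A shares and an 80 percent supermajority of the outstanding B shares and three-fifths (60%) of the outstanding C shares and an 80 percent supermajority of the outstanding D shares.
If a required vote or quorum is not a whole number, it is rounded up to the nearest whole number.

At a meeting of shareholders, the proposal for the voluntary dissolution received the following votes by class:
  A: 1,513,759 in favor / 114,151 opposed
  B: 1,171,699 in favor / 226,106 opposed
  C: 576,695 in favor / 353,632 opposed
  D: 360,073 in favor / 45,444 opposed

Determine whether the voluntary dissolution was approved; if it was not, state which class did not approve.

A: 3/4 of 2017671 = 1513253.25, rounded up to 1513254; 1,513,254 required, 1,513,759 in favor — approved.
B: 4/5 of 1464983 = 1171986.40, rounded up to 1171987; 1,171,987 required, 1,171,699 in favor — not approved.
C: 3/5 of 961158 = 576694.80, rounded up to 576695; 576,695 required, 576,695 in favor — approved.
D: 4/5 of 450084 = 360067.20, rounded up to 360068; 360,068 required, 360,073 in favor — approved.

Not approved — the B shares did not give the required vote.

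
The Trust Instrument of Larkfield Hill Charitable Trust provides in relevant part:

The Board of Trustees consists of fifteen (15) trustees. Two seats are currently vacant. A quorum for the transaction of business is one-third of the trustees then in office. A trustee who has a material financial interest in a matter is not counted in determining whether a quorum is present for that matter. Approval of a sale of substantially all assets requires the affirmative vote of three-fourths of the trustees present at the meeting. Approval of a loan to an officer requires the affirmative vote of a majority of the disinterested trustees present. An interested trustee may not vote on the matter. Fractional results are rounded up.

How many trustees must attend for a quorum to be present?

5

1/3 of 13 = 4.33, rounded up to 5.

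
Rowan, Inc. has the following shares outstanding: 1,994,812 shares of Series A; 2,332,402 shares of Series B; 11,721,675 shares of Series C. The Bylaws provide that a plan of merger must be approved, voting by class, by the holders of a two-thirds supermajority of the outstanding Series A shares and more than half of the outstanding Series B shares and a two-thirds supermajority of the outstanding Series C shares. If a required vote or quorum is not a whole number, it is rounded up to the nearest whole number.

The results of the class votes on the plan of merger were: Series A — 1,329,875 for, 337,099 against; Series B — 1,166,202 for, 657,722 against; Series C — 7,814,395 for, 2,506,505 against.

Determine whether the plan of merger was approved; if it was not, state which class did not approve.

Series A: 2/3 of 1994812 = 1329874.67, rounded up to 1329875; 1,329,875 required, 1,329,875 in favor — approved.
Series B: a majority of 2332402 is 1166202; 1,166,202 required, 1,166,202 in favor — approved.
Series C: 2/3 of 11721675 = 7814450; 7,814,450 required, 7,814,395 in favor — not approved.

Not approved — the Series C shares did not give the required vote.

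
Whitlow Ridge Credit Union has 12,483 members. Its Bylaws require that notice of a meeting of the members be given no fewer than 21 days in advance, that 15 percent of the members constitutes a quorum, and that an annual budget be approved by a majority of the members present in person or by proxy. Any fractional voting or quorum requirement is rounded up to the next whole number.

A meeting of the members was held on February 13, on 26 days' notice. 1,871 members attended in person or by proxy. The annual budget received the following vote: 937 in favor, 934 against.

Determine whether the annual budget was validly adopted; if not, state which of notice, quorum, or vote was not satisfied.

Notice: 26 days given; 21 required. Satisfied.
Quorum: 15% of 12,483 = 1,872.45, rounded up to 1,873; 1,871 present. Not satisfied.
Vote: requires a majority of those present (1,871); a majority of 1871 is 936, so 936 needed; 937 in favor. Satisfied.

Invalid — quorum requirement not satisfied.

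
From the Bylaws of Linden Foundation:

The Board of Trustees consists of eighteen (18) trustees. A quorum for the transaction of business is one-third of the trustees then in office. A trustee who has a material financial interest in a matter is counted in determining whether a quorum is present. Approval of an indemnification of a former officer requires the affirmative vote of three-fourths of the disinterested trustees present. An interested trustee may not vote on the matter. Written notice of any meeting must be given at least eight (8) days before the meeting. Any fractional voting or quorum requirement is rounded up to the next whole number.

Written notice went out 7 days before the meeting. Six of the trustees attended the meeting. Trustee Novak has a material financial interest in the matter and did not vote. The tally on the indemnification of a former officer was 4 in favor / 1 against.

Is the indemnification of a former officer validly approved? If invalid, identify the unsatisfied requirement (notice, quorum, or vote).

Invalid — notice requirement not satisfied.

Notice: 7 days given; 8 required (7 < 8). Not satisfied.
Quorum: 6 present (interested trustees count toward quorum); quorum is 6. Satisfied.
Vote: the indemnification of a former officer requires three-fourths of the disinterested trustees present (6 − 1 = 5). 3/4 of 5 = 3.75, rounded up to 4, so 4 affirmative votes are needed; 4 voted in favor. Satisfied.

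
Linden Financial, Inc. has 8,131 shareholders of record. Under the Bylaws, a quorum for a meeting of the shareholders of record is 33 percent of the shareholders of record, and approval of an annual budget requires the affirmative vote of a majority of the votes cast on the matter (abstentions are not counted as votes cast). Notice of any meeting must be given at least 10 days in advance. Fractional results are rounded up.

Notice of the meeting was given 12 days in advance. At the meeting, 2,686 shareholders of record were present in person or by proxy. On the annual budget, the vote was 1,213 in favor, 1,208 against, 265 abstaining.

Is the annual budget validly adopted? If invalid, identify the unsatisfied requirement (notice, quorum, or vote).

Valid — all requirements satisfied.

Notice: 12 days given; 10 required. Satisfied.
Quorum: 33% of 8,131 = 2,683.23, rounded up to 2,684; 2,686 present. Satisfied.
Vote: requires a majority of the votes cast (2,686 − 265 abstaining = 2,421); a majority of 2421 is 1211, so 1,211 needed; 1,213 in favor. Satisfied.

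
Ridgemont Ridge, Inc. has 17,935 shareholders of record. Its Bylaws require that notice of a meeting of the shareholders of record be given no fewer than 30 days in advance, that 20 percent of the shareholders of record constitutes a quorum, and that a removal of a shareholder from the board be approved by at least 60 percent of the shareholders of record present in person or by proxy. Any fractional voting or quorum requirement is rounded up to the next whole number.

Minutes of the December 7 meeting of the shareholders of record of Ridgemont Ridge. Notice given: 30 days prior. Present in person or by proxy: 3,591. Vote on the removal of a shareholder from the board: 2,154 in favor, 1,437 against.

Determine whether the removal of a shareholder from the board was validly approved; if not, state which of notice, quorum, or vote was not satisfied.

Notice: 30 days given; 30 required. Satisfied.
Quorum: 20% of 17,935 = 3,587; 3,591 present. Satisfied.
Vote: requires three-fifths of those present (3,591); 3/5 of 3591 = 2154.60, rounded up to 2155, so 2,155 needed; 2,154 in favor. Not satisfied.

Invalid — vote requirement not satisfied.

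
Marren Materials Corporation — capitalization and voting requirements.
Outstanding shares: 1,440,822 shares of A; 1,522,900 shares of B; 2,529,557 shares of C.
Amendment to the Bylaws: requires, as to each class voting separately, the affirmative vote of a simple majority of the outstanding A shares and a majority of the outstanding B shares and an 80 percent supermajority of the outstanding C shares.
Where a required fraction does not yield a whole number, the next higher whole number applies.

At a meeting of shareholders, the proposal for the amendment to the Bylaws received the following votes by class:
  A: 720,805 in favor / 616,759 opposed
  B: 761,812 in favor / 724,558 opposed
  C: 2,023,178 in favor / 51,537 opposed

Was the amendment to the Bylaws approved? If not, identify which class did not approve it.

Not approved — the C shares did not give the required vote.

A: a majority of 1440822 is 720412; 720,412 required, 720,805 in favor — approved.
B: a majority of 1522900 is 761451; 761,451 required, 761,812 in favor — approved.
C: 4/5 of 2529557 = 2023645.60, rounded up to 2023646; 2,023,646 required, 2,023,178 in favor — not approved.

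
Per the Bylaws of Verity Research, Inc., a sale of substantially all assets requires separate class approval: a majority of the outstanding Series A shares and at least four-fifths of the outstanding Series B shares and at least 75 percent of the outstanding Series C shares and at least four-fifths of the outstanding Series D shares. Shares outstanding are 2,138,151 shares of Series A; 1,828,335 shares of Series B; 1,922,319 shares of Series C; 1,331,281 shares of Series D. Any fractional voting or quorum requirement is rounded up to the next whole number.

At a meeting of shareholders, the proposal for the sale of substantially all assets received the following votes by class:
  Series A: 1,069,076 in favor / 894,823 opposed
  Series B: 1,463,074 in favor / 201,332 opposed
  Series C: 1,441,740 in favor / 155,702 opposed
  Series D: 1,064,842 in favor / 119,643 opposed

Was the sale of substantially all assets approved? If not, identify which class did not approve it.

Series A: a majority of 2138151 is 1069076; 1,069,076 required, 1,069,076 in favor — approved.
Series B: 4/5 of 1828335 = 1462668; 1,462,668 required, 1,463,074 in favor — approved.
Series C: 3/4 of 1922319 = 1441739.25, rounded up to 1441740; 1,441,740 required, 1,441,740 in favor — approved.
Series D: 4/5 of 1331281 = 1065024.80, rounded up to 1065025; 1,065,025 required, 1,064,842 in favor — not approved.

Not approved — the Series D shares did not give the required vote.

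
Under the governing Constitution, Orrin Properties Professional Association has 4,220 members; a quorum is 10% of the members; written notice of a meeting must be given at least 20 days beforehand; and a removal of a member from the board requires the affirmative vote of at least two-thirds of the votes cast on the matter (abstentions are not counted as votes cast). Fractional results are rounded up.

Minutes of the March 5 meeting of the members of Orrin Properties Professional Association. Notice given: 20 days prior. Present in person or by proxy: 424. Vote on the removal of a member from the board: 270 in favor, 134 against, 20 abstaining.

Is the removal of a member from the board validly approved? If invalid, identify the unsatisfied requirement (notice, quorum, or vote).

Valid — all requirements satisfied.

Notice: 20 days given; 20 required. Satisfied.
Quorum: 10% of 4,220 = 422; 424 present. Satisfied.
Vote: requires two-thirds of the votes cast (424 − 20 abstaining = 404); 2/3 of 404 = 269.33, rounded up to 270, so 270 needed; 270 in favor. Satisfied.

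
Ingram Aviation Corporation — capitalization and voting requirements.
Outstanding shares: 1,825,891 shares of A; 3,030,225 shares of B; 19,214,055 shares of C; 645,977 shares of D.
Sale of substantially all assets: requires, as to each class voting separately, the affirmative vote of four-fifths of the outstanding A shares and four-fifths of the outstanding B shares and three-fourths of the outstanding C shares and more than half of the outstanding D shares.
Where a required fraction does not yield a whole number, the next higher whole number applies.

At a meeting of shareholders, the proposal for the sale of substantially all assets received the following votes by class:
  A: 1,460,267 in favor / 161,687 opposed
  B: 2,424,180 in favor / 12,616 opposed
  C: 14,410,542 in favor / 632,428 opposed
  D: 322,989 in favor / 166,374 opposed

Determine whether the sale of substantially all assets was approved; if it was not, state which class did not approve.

A: 4/5 of 1825891 = 1460712.80, rounded up to 1460713; 1,460,713 required, 1,460,267 in favor — not approved.
B: 4/5 of 3030225 = 2424180; 2,424,180 required, 2,424,180 in favor — approved.
C: 3/4 of 19214055 = 14410541.25, rounded up to 14410542; 14,410,542 required, 14,410,542 in favor — approved.
D: a majority of 645977 is 322989; 322,989 required, 322,989 in favor — approved.

Not approved — the A shares did not give the required vote.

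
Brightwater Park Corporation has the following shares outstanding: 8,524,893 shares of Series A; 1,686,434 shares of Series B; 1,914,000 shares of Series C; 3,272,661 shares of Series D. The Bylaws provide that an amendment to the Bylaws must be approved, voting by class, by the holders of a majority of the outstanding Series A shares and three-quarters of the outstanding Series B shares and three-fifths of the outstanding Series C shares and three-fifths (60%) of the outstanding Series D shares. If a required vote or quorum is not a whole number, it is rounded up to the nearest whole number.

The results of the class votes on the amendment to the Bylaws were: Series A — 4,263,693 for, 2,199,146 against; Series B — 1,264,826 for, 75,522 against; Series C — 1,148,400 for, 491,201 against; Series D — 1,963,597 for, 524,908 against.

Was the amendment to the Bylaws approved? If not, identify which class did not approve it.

Series A: a majority of 8524893 is 4262447; 4,262,447 required, 4,263,693 in favor — approved.
Series B: 3/4 of 1686434 = 1264825.50, rounded up to 1264826; 1,264,826 required, 1,264,826 in favor — approved.
Series C: 3/5 of 1914000 = 1148400; 1,148,400 required, 1,148,400 in favor — approved.
Series D: 3/5 of 3272661 = 1963596.60, rounded up to 1963597; 1,963,597 required, 1,963,597 in favor — approved.

Approved — every class gave the required vote.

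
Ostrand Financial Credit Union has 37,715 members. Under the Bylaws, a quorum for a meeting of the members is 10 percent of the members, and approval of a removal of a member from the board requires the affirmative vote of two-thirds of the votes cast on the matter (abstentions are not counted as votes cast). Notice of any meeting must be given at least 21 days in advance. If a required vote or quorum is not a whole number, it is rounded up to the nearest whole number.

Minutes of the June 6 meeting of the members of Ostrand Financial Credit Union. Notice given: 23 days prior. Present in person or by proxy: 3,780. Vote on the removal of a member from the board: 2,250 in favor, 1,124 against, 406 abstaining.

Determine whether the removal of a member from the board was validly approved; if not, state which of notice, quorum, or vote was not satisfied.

Valid — all requirements satisfied.

Notice: 23 days given; 21 required. Satisfied.
Quorum: 10% of 37,715 = 3,771.50, rounded up to 3,772; 3,780 present. Satisfied.
Vote: requires two-thirds of the votes cast (3,780 − 406 abstaining = 3,374); 2/3 of 3374 = 2249.33, rounded up to 2250, so 2,250 needed; 2,250 in favor. Satisfied.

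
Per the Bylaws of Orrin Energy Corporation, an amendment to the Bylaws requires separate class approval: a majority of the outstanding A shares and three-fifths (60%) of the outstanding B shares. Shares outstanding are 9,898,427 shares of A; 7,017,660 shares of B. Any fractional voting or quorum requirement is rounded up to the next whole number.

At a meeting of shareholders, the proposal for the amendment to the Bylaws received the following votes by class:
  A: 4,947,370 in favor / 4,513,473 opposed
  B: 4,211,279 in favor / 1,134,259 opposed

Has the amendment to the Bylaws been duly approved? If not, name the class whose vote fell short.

A: a majority of 9898427 is 4949214; 4,949,214 required, 4,947,370 in favor — not approved.
B: 3/5 of 7017660 = 4210596; 4,210,596 required, 4,211,279 in favor — approved.

Not approved — the A shares did not give the required vote.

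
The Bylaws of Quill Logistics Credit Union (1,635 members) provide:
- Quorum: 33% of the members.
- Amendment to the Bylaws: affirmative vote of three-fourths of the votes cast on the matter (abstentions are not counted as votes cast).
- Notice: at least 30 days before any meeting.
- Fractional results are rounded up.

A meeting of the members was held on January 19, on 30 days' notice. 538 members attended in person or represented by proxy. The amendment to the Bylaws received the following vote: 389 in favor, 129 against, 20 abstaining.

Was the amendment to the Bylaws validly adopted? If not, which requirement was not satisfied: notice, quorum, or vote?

Invalid — quorum requirement not satisfied.

Notice: 30 days given; 30 required. Satisfied.
Quorum: 33% of 1,635 = 539.55, rounded up to 540; 538 present. Not satisfied.
Vote: requires three-fourths of the votes cast (538 − 20 abstaining = 518); 3/4 of 518 = 388.50, rounded up to 389, so 389 needed; 389 in favor. Satisfied.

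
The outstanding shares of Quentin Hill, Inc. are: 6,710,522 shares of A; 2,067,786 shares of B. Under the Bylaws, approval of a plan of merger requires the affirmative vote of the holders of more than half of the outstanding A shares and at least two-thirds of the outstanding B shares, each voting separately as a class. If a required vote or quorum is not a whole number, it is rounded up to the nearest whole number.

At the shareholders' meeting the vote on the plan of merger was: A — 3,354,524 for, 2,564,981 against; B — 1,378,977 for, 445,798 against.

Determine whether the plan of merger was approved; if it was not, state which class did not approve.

A: a majority of 6710522 is 3355262; 3,355,262 required, 3,354,524 in favor — not approved.
B: 2/3 of 2067786 = 1378524; 1,378,524 required, 1,378,977 in favor — approved.

Not approved — the A shares did not give the required vote.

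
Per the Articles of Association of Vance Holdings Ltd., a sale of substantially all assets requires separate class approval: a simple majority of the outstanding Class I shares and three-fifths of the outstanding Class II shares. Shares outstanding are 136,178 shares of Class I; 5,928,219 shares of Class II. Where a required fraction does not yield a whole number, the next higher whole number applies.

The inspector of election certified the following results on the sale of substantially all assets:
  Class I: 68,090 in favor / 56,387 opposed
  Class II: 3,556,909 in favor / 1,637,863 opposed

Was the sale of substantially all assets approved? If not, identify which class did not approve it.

Class I: a majority of 136178 is 68090; 68,090 required, 68,090 in favor — approved.
Class II: 3/5 of 5928219 = 3556931.40, rounded up to 3556932; 3,556,932 required, 3,556,909 in favor — not approved.

Not approved — the Class II shares did not give the required vote.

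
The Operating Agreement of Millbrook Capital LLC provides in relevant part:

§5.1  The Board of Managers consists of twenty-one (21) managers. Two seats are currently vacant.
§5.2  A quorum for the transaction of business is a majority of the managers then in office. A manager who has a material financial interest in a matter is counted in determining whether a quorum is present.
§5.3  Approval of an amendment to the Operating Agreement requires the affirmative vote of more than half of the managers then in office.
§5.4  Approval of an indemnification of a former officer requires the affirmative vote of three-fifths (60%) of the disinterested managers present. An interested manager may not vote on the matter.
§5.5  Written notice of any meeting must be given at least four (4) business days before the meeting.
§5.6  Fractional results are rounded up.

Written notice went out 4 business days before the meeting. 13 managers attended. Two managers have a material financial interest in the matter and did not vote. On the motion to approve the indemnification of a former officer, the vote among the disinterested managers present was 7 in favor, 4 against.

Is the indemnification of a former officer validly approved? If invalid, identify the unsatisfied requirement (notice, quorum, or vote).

Valid — all requirements satisfied.

Notice: 4 business days given; 4 required (4 ≥ 4). Satisfied.
Quorum: 13 present (interested managers count toward quorum); quorum is 10. Satisfied.
Vote: the indemnification of a former officer requires three-fifths of the disinterested managers present (13 − 2 = 11). 3/5 of 11 = 6.60, rounded up to 7, so 7 affirmative votes are needed; 7 voted in favor. Satisfied.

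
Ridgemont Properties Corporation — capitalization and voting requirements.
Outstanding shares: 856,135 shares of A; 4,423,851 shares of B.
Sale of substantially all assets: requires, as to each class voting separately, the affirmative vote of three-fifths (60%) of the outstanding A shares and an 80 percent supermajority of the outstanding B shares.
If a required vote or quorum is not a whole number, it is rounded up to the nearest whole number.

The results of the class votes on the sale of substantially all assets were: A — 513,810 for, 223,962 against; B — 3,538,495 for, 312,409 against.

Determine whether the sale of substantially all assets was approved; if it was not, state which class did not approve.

Not approved — the B shares did not give the required vote.

A: 3/5 of 856135 = 513681; 513,681 required, 513,810 in favor — approved.
B: 4/5 of 4423851 = 3539080.80, rounded up to 3539081; 3,539,081 required, 3,538,495 in favor — not approved.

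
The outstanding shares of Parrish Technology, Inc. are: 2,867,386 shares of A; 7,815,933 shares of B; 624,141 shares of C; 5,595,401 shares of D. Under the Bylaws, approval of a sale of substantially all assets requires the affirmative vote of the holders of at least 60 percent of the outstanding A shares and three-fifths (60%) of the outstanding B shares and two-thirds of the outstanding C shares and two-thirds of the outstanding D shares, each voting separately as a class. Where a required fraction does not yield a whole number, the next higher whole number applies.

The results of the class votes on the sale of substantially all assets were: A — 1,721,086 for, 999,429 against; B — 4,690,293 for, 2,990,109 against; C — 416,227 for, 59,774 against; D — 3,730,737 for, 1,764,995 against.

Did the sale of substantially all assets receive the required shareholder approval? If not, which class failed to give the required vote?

A: 3/5 of 2867386 = 1720431.60, rounded up to 1720432; 1,720,432 required, 1,721,086 in favor — approved.
B: 3/5 of 7815933 = 4689559.80, rounded up to 4689560; 4,689,560 required, 4,690,293 in favor — approved.
C: 2/3 of 624141 = 416094; 416,094 required, 416,227 in favor — approved.
D: 2/3 of 5595401 = 3730267.33, rounded up to 3730268; 3,730,268 required, 3,730,737 in favor — approved.

Approved — every class gave the required vote.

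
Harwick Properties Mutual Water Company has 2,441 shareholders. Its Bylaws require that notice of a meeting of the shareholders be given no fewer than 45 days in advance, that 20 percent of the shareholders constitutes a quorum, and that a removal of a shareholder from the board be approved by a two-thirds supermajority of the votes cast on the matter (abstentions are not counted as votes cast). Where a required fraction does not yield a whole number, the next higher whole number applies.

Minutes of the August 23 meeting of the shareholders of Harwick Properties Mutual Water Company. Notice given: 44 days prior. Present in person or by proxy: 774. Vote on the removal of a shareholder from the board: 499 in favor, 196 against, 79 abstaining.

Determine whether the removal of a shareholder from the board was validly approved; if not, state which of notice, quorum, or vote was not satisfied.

Notice: 44 days given; 45 required. Not satisfied.
Quorum: 20% of 2,441 = 488.20, rounded up to 489; 774 present. Satisfied.
Vote: requires two-thirds of the votes cast (774 − 79 abstaining = 695); 2/3 of 695 = 463.33, rounded up to 464, so 464 needed; 499 in favor. Satisfied.

Invalid — notice requirement not satisfied.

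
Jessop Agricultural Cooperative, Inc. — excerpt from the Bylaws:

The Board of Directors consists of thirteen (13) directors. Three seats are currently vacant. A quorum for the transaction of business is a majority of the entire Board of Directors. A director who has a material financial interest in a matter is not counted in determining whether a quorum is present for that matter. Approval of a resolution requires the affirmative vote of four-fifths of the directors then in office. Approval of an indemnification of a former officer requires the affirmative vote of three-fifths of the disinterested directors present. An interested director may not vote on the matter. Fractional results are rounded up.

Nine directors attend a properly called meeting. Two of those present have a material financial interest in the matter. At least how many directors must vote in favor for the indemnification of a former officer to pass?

5

The indemnification of a former officer requires three-fifths of the disinterested directors present (9 − 2 = 7).
3/5 of 7 = 4.20, rounded up to 5.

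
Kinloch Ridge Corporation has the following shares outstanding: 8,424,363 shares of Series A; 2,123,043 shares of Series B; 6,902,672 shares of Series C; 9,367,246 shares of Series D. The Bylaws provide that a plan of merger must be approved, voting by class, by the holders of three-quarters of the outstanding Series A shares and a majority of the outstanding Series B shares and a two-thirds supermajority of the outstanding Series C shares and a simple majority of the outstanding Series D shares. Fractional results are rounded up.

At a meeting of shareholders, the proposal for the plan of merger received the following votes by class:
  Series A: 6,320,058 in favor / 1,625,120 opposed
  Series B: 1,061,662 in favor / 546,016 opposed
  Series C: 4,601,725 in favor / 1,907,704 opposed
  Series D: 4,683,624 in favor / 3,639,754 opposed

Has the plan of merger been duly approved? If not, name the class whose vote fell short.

Not approved — the Series C shares did not give the required vote.

Series A: 3/4 of 8424363 = 6318272.25, rounded up to 6318273; 6,318,273 required, 6,320,058 in favor — approved.
Series B: a majority of 2123043 is 1061522; 1,061,522 required, 1,061,662 in favor — approved.
Series C: 2/3 of 6902672 = 4601781.33, rounded up to 4601782; 4,601,782 required, 4,601,725 in favor — not approved.
Series D: a majority of 9367246 is 4683624; 4,683,624 required, 4,683,624 in favor — approved.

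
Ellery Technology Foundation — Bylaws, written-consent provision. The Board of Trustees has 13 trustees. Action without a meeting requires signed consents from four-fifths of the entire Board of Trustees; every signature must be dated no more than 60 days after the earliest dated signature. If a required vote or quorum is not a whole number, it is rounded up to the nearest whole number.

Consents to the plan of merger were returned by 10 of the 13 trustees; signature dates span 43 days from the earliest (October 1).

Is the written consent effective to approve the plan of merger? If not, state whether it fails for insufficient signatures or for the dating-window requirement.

Not effective — insufficient signatures.

Signatures required: four-fifths of 13 — 4/5 of 13 = 10.40, rounded up to 11, so 11 needed; 10 signed. Insufficient.
Dating window: the latest signature is 43 days after the earliest; the limit is 60 days. Within the window.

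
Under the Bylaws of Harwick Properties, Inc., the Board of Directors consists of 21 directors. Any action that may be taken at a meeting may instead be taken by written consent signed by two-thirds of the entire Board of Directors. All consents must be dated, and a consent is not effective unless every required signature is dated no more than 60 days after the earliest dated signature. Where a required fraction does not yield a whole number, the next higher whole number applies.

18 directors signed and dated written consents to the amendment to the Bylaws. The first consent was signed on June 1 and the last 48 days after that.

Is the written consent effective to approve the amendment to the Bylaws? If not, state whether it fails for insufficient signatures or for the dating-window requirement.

Effective — both the signature and dating-window requirements are satisfied.

Signatures required: two-thirds of 21 — 2/3 of 21 = 14, so 14 needed; 18 signed. Sufficient.
Dating window: the latest signature is 48 days after the earliest; the limit is 60 days. Within the window.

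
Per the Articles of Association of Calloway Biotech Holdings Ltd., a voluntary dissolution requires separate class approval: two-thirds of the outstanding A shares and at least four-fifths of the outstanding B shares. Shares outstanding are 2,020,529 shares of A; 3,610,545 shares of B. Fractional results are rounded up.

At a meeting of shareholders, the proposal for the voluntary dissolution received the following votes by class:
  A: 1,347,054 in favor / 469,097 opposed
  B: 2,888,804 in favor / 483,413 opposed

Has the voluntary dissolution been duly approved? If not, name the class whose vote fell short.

A: 2/3 of 2020529 = 1347019.33, rounded up to 1347020; 1,347,020 required, 1,347,054 in favor — approved.
B: 4/5 of 3610545 = 2888436; 2,888,436 required, 2,888,804 in favor — approved.

Approved — every class gave the required vote.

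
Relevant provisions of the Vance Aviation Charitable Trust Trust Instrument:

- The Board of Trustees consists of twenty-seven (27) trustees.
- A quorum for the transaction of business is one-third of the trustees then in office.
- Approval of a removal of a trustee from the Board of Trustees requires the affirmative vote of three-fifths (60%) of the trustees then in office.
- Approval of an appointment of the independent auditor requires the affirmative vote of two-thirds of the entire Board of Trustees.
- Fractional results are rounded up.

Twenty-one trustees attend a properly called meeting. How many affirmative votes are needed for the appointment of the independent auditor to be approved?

The appointment of the independent auditor requires two-thirds of the entire Board of Trustees (27).
2/3 of 27 = 18.

18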